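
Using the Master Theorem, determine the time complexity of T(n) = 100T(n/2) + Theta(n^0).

Master Theorem for T(n) = 100T(n/2) + O(n^0):

a = 100, b = 2, c = 0
log_b(a) = log_2(100) = 6.6439

Case 1: c = 0 < log_2(100) = 6.6439
T(n) = O(n^(log_2 100))

For T(n) = 100T(n/2) + O(n^0): log_2(100) = 6.6439. This is Case 1 of the Master Theorem (c < log_b(a), work dominated by leaves), giving O(n^(log_2 100)).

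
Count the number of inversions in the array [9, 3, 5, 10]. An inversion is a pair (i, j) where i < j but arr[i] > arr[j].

Finding inversions in [9, 3, 5, 10]:

(0, 1): arr[0]=9 > arr[1]=3
(0, 2): arr[0]=9 > arr[2]=5

Total inversions: 2

The array has 2 inversion(s): (0,1), (0,2). Each pair (i,j) satisfies i < j and arr[i] > arr[j].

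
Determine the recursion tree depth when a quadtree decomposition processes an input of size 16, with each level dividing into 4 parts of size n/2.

For divide and conquer with division factor 2:

Problem sizes at each level:
Level 0: 16
Level 1: 8
Level 2: 4
Level 3: 2
Level 4: 1

The root is level 0 and the size-1 base case is level 4 (the tree spans levels 0 through 4, i.e. 5 levels counting the root), so the depth is the number of divisions: log_2(16) = 4

The recursion tree depth is log_2(16) = 4. At each level, the problem size is divided by 2, so it takes 4 divisions to reduce to a base case of size 1. The algorithm makes 4 recursive calls at each level.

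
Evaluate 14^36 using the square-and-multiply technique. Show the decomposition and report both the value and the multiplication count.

Computing 14^36 by squaring (build up from 14^1; each line after the first costs one multiplication):

14^1 = 14
14^2 = (14^1)^2 = 14^2 = 196
14^4 = (14^2)^2 = 196^2 = 38416
14^8 = (14^4)^2 = 38416^2 = 1475789056
14^9 = 14 * 14^8 = 14 * 1475789056 = 20661046784
14^18 = (14^9)^2 = 20661046784^2 = 426878854210636742656
14^36 = (14^18)^2 = 426878854210636742656^2 = 182225556172186058674940229804729969934336

Result: 182225556172186058674940229804729969934336
Multiplications needed: 6 (6 lines after 14^1)

14^36 = 182225556172186058674940229804729969934336. Using exponentiation by squaring, this requires 6 multiplications. The key idea: if the exponent is even, square the half-power; if odd, multiply by the base once.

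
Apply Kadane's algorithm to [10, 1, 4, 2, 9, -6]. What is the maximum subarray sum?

Using Kadane's algorithm on [10, 1, 4, 2, 9, -6]:

Scanning through the array:
Position 1 (value 1): max_ending_here = 11, max_so_far = 11
Position 2 (value 4): max_ending_here = 15, max_so_far = 15
Position 3 (value 2): max_ending_here = 17, max_so_far = 17
Position 4 (value 9): max_ending_here = 26, max_so_far = 26
Position 5 (value -6): max_ending_here = 20, max_so_far = 26

Maximum subarray: [10, 1, 4, 2, 9]
Maximum sum: 26

The maximum subarray is [10, 1, 4, 2, 9] with sum 26. This subarray runs from index 0 to index 4.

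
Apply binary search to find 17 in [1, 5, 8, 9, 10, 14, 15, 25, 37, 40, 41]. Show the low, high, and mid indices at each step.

Binary search for 17 in [1, 5, 8, 9, 10, 14, 15, 25, 37, 40, 41]:

lo=0, hi=10, mid=5, arr[mid]=14 -> 14 < 17, search right half
lo=6, hi=10, mid=8, arr[mid]=37 -> 37 > 17, search left half
lo=6, hi=7, mid=6, arr[mid]=15 -> 15 < 17, search right half
lo=7, hi=7, mid=7, arr[mid]=25 -> 25 > 17, search left half
lo=7 > hi=6, target 17 not found

Binary search determines that 17 is not in the array after 4 comparisons. The search space was exhausted without finding the target.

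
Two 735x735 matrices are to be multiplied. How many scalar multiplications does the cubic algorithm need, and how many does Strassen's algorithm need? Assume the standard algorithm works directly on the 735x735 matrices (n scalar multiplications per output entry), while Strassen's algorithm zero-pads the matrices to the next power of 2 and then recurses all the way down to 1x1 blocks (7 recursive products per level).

Matrix multiplication for 735x735 matrices:

Strassen's algorithm requires power-of-2 dimensions. Pad 735x735 to 1024x1024 (next power of 2).

Standard algorithm: 735^3 = 397065375 multiplications
Strassen's algorithm: 7^(log2(1024)) = 7^10 = 282475249 multiplications
Savings: 397065375 - 282475249 = 114590126 multiplications

Standard: 397065375 multiplications (735^3). Strassen: 282475249 multiplications (7^10, after padding to 1024x1024). Strassen reduces 8 recursive multiplications to 7 at each level.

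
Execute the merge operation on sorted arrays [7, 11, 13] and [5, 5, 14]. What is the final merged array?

Merging process:

Compare 7 vs 5: take 5 from right. Merged: [5]
Compare 7 vs 5: take 5 from right. Merged: [5, 5]
Compare 7 vs 14: take 7 from left. Merged: [5, 5, 7]
Compare 11 vs 14: take 11 from left. Merged: [5, 5, 7, 11]
Compare 13 vs 14: take 13 from left. Merged: [5, 5, 7, 11, 13]
Append remaining from right: [14]. Merged: [5, 5, 7, 11, 13, 14]

Final merged array: [5, 5, 7, 11, 13, 14]
Total comparisons: 5

The merged array is [5, 5, 7, 11, 13, 14], requiring 5 comparisons. The merge step runs in O(n) time where n is the total number of elements.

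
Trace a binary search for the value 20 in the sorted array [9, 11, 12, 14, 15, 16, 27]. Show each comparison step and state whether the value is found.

Binary search for 20 in [9, 11, 12, 14, 15, 16, 27]:

lo=0, hi=6, mid=3, arr[mid]=14 -> 14 < 20, search right half
lo=4, hi=6, mid=5, arr[mid]=16 -> 16 < 20, search right half
lo=6, hi=6, mid=6, arr[mid]=27 -> 27 > 20, search left half
lo=6 > hi=5, target 20 not found

Binary search determines that 20 is not in the array after 3 comparisons. The search space was exhausted without finding the target.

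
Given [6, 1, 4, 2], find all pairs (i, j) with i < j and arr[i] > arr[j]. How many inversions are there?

Finding inversions in [6, 1, 4, 2]:

(0, 1): arr[0]=6 > arr[1]=1
(0, 2): arr[0]=6 > arr[2]=4
(0, 3): arr[0]=6 > arr[3]=2
(2, 3): arr[2]=4 > arr[3]=2

Total inversions: 4

The array has 4 inversion(s): (0,1), (0,2), (0,3), (2,3). Each pair (i,j) satisfies i < j and arr[i] > arr[j].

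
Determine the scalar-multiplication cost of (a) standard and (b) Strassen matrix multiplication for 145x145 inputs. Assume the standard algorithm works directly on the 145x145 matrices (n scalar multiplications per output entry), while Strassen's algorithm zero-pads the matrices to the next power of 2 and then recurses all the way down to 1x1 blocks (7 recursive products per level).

Matrix multiplication for 145x145 matrices:

Strassen's algorithm requires power-of-2 dimensions. Pad 145x145 to 256x256 (next power of 2).

Standard algorithm: 145^3 = 3048625 multiplications
Strassen's algorithm: 7^(log2(256)) = 7^8 = 5764801 multiplications
Difference: 3048625 - 5764801 = -2716176 (Strassen uses MORE here due to padding overhead — for small or just-over-power-of-2 n, padding can outweigh the per-level savings)

Standard: 3048625 multiplications (145^3). Strassen: 5764801 multiplications (7^8, after padding to 256x256). Strassen reduces 8 recursive multiplications to 7 at each level.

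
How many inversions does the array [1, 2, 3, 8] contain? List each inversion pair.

Finding inversions in [1, 2, 3, 8]:


Total inversions: 0

The array has 0 inversions. It is already sorted.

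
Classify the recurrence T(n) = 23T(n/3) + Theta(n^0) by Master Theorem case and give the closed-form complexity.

Master Theorem for T(n) = 23T(n/3) + O(n^0):

a = 23, b = 3, c = 0
log_b(a) = log_3(23) = 2.8540

Case 1: c = 0 < log_3(23) = 2.8540
T(n) = O(n^(log_3 23))

For T(n) = 23T(n/3) + O(n^0): log_3(23) = 2.8540. This is Case 1 of the Master Theorem (c < log_b(a), work dominated by leaves), giving O(n^(log_3 23)).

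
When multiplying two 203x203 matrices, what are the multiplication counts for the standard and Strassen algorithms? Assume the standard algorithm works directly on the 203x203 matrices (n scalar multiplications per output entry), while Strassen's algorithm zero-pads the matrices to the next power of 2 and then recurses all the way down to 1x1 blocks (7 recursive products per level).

Matrix multiplication for 203x203 matrices:

Strassen's algorithm requires power-of-2 dimensions. Pad 203x203 to 256x256 (next power of 2).

Standard algorithm: 203^3 = 8365427 multiplications
Strassen's algorithm: 7^(log2(256)) = 7^8 = 5764801 multiplications
Savings: 8365427 - 5764801 = 2600626 multiplications

Standard: 8365427 multiplications (203^3). Strassen: 5764801 multiplications (7^8, after padding to 256x256). Strassen reduces 8 recursive multiplications to 7 at each level.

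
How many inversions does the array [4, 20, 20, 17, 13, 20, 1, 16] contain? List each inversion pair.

Finding inversions in [4, 20, 20, 17, 13, 20, 1, 16]:

(0, 6): arr[0]=4 > arr[6]=1
(1, 3): arr[1]=20 > arr[3]=17
(1, 4): arr[1]=20 > arr[4]=13
(1, 6): arr[1]=20 > arr[6]=1
(1, 7): arr[1]=20 > arr[7]=16
(2, 3): arr[2]=20 > arr[3]=17
(2, 4): arr[2]=20 > arr[4]=13
(2, 6): arr[2]=20 > arr[6]=1
(2, 7): arr[2]=20 > arr[7]=16
(3, 4): arr[3]=17 > arr[4]=13
(3, 6): arr[3]=17 > arr[6]=1
(3, 7): arr[3]=17 > arr[7]=16
(4, 6): arr[4]=13 > arr[6]=1
(5, 6): arr[5]=20 > arr[6]=1
(5, 7): arr[5]=20 > arr[7]=16

Total inversions: 15

The array has 15 inversion(s): (0,6), (1,3), (1,4), (1,6), (1,7), (2,3), (2,4), (2,6), (2,7), (3,4), (3,6), (3,7), (4,6), (5,6), (5,7). Each pair (i,j) satisfies i < j and arr[i] > arr[j].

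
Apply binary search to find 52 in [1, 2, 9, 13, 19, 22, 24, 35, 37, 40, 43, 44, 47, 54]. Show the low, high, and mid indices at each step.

Binary search for 52 in [1, 2, 9, 13, 19, 22, 24, 35, 37, 40, 43, 44, 47, 54]:

lo=0, hi=13, mid=6, arr[mid]=24 -> 24 < 52, search right half
lo=7, hi=13, mid=10, arr[mid]=43 -> 43 < 52, search right half
lo=11, hi=13, mid=12, arr[mid]=47 -> 47 < 52, search right half
lo=13, hi=13, mid=13, arr[mid]=54 -> 54 > 52, search left half
lo=13 > hi=12, target 52 not found

Binary search determines that 52 is not in the array after 4 comparisons. The search space was exhausted without finding the target.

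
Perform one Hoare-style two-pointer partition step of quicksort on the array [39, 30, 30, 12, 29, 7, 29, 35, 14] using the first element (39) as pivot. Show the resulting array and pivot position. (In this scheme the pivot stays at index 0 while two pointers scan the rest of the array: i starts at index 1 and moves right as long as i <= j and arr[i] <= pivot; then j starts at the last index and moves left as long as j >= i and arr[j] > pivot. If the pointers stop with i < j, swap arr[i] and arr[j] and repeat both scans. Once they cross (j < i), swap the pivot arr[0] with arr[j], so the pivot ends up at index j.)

Hoare-style two-pointer partition with pivot = 39:

Initial array: [39, 30, 30, 12, 29, 7, 29, 35, 14]

Pointers start at i = 1, j = 8.
i ends at 9, j ends at 8: the pointers have crossed (j < i), so scanning stops.

Swap pivot arr[0] with arr[8] to place pivot at position 8: [14, 30, 30, 12, 29, 7, 29, 35, 39]
Pivot position: 8

After partitioning with pivot 39, the array becomes [14, 30, 30, 12, 29, 7, 29, 35, 39]. The pivot is placed at index 8. All elements to the left of the pivot are <= 39, and all elements to the right are > 39.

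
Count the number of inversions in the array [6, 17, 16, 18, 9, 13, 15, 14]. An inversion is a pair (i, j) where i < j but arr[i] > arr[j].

Finding inversions in [6, 17, 16, 18, 9, 13, 15, 14]:

(1, 2): arr[1]=17 > arr[2]=16
(1, 4): arr[1]=17 > arr[4]=9
(1, 5): arr[1]=17 > arr[5]=13
(1, 6): arr[1]=17 > arr[6]=15
(1, 7): arr[1]=17 > arr[7]=14
(2, 4): arr[2]=16 > arr[4]=9
(2, 5): arr[2]=16 > arr[5]=13
(2, 6): arr[2]=16 > arr[6]=15
(2, 7): arr[2]=16 > arr[7]=14
(3, 4): arr[3]=18 > arr[4]=9
(3, 5): arr[3]=18 > arr[5]=13
(3, 6): arr[3]=18 > arr[6]=15
(3, 7): arr[3]=18 > arr[7]=14
(6, 7): arr[6]=15 > arr[7]=14

Total inversions: 14

The array has 14 inversion(s): (1,2), (1,4), (1,5), (1,6), (1,7), (2,4), (2,5), (2,6), (2,7), (3,4), (3,5), (3,6), (3,7), (6,7). Each pair (i,j) satisfies i < j and arr[i] > arr[j].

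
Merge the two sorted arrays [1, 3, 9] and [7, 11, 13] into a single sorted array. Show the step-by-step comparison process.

Merging process:

Compare 1 vs 7: take 1 from left. Merged: [1]
Compare 3 vs 7: take 3 from left. Merged: [1, 3]
Compare 9 vs 7: take 7 from right. Merged: [1, 3, 7]
Compare 9 vs 11: take 9 from left. Merged: [1, 3, 7, 9]
Append remaining from right: [11, 13]. Merged: [1, 3, 7, 9, 11, 13]

Final merged array: [1, 3, 7, 9, 11, 13]
Total comparisons: 4

The merged array is [1, 3, 7, 9, 11, 13], requiring 4 comparisons. The merge step runs in O(n) time where n is the total number of elements.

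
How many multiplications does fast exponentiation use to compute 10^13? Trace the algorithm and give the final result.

Computing 10^13 by squaring (build up from 10^1; each line after the first costs one multiplication):

10^1 = 10
10^2 = (10^1)^2 = 10^2 = 100
10^3 = 10 * 10^2 = 10 * 100 = 1000
10^6 = (10^3)^2 = 1000^2 = 1000000
10^12 = (10^6)^2 = 1000000^2 = 1000000000000
10^13 = 10 * 10^12 = 10 * 1000000000000 = 10000000000000

Result: 10000000000000
Multiplications needed: 5 (5 lines after 10^1)

10^13 = 10000000000000. Using exponentiation by squaring, this requires 5 multiplications. The key idea: if the exponent is even, square the half-power; if odd, multiply by the base once.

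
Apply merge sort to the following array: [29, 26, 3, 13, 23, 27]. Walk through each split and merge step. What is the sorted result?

Merge sort trace:

Split: [29, 26, 3, 13, 23, 27] -> [29, 26, 3] and [13, 23, 27]
  Split: [29, 26, 3] -> [29] and [26, 3]
    Split: [26, 3] -> [26] and [3]
    Merge: [26] + [3] -> [3, 26]
  Merge: [29] + [3, 26] -> [3, 26, 29]
  Split: [13, 23, 27] -> [13] and [23, 27]
    Split: [23, 27] -> [23] and [27]
    Merge: [23] + [27] -> [23, 27]
  Merge: [13] + [23, 27] -> [13, 23, 27]
Merge: [3, 26, 29] + [13, 23, 27] -> [3, 13, 23, 26, 27, 29]

Final sorted array: [3, 13, 23, 26, 27, 29]

The merge sort proceeds by recursively splitting the array and merging sorted halves.
After all merges, the sorted array is [3, 13, 23, 26, 27, 29].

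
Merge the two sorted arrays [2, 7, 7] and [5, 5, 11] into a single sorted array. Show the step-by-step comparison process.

Merging process:

Compare 2 vs 5: take 2 from left. Merged: [2]
Compare 7 vs 5: take 5 from right. Merged: [2, 5]
Compare 7 vs 5: take 5 from right. Merged: [2, 5, 5]
Compare 7 vs 11: take 7 from left. Merged: [2, 5, 5, 7]
Compare 7 vs 11: take 7 from left. Merged: [2, 5, 5, 7, 7]
Append remaining from right: [11]. Merged: [2, 5, 5, 7, 7, 11]

Final merged array: [2, 5, 5, 7, 7, 11]
Total comparisons: 5

The merged array is [2, 5, 5, 7, 7, 11], requiring 5 comparisons. The merge step runs in O(n) time where n is the total number of elements.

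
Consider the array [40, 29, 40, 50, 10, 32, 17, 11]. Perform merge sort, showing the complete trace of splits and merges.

Merge sort trace:

Split: [40, 29, 40, 50, 10, 32, 17, 11] -> [40, 29, 40, 50] and [10, 32, 17, 11]
  Split: [40, 29, 40, 50] -> [40, 29] and [40, 50]
    Split: [40, 29] -> [40] and [29]
    Merge: [40] + [29] -> [29, 40]
    Split: [40, 50] -> [40] and [50]
    Merge: [40] + [50] -> [40, 50]
  Merge: [29, 40] + [40, 50] -> [29, 40, 40, 50]
  Split: [10, 32, 17, 11] -> [10, 32] and [17, 11]
    Split: [10, 32] -> [10] and [32]
    Merge: [10] + [32] -> [10, 32]
    Split: [17, 11] -> [17] and [11]
    Merge: [17] + [11] -> [11, 17]
  Merge: [10, 32] + [11, 17] -> [10, 11, 17, 32]
Merge: [29, 40, 40, 50] + [10, 11, 17, 32] -> [10, 11, 17, 29, 32, 40, 40, 50]

Final sorted array: [10, 11, 17, 29, 32, 40, 40, 50]

The merge sort proceeds by recursively splitting the array and merging sorted halves.
After all merges, the sorted array is [10, 11, 17, 29, 32, 40, 40, 50].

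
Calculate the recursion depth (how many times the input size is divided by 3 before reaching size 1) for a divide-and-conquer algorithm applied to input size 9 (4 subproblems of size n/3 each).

For divide and conquer with division factor 3:

Problem sizes at each level:
Level 0: 9
Level 1: 3
Level 2: 1

The root is level 0 and the size-1 base case is level 2 (the tree spans levels 0 through 2, i.e. 3 levels counting the root), so the depth is the number of divisions: log_3(9) = 2

The recursion tree depth is log_3(9) = 2. At each level, the problem size is divided by 3, so it takes 2 divisions to reduce to a base case of size 1. The algorithm makes 4 recursive calls at each level.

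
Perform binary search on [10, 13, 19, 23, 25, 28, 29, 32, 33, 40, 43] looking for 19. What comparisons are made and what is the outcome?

Binary search for 19 in [10, 13, 19, 23, 25, 28, 29, 32, 33, 40, 43]:

lo=0, hi=10, mid=5, arr[mid]=28 -> 28 > 19, search left half
lo=0, hi=4, mid=2, arr[mid]=19 -> Found target at index 2!

Binary search finds 19 at index 2 after 2 comparisons. The search repeatedly halves the search space by comparing with the middle element.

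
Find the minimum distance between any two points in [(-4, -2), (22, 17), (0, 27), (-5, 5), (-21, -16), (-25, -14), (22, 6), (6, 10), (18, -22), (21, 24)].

Computing all pairwise distances among 10 points:

d((-4, -2), (22, 17)) = 32.2025
d((-4, -2), (0, 27)) = 29.2746
d((-4, -2), (-5, 5)) = 7.0711
d((-4, -2), (-21, -16)) = 22.0227
d((-4, -2), (-25, -14)) = 24.1868
d((-4, -2), (22, 6)) = 27.2029
d((-4, -2), (6, 10)) = 15.6205
d((-4, -2), (18, -22)) = 29.7321
d((-4, -2), (21, 24)) = 36.0694
d((22, 17), (0, 27)) = 24.1661
d((22, 17), (-5, 5)) = 29.5466
d((22, 17), (-21, -16)) = 54.2033
d((22, 17), (-25, -14)) = 56.3028
d((22, 17), (22, 6)) = 11.0
d((22, 17), (6, 10)) = 17.4642
d((22, 17), (18, -22)) = 39.2046
d((22, 17), (21, 24)) = 7.0711
d((0, 27), (-5, 5)) = 22.561
d((0, 27), (-21, -16)) = 47.8539
d((0, 27), (-25, -14)) = 48.0208
d((0, 27), (22, 6)) = 30.4138
d((0, 27), (6, 10)) = 18.0278
d((0, 27), (18, -22)) = 52.2015
d((0, 27), (21, 24)) = 21.2132
d((-5, 5), (-21, -16)) = 26.4008
d((-5, 5), (-25, -14)) = 27.5862
d((-5, 5), (22, 6)) = 27.0185
d((-5, 5), (6, 10)) = 12.083
d((-5, 5), (18, -22)) = 35.4683
d((-5, 5), (21, 24)) = 32.2025
d((-21, -16), (-25, -14)) = 4.4721 <-- minimum
d((-21, -16), (22, 6)) = 48.3011
d((-21, -16), (6, 10)) = 37.4833
d((-21, -16), (18, -22)) = 39.4588
d((-21, -16), (21, 24)) = 58.0
d((-25, -14), (22, 6)) = 51.0784
d((-25, -14), (6, 10)) = 39.2046
d((-25, -14), (18, -22)) = 43.7379
d((-25, -14), (21, 24)) = 59.6657
d((22, 6), (6, 10)) = 16.4924
d((22, 6), (18, -22)) = 28.2843
d((22, 6), (21, 24)) = 18.0278
d((6, 10), (18, -22)) = 34.176
d((6, 10), (21, 24)) = 20.5183
d((18, -22), (21, 24)) = 46.0977

Closest pair: (-21, -16) and (-25, -14) with distance 4.4721

The closest pair is (-21, -16) and (-25, -14) with Euclidean distance 4.4721. For 10 points, brute-force pairwise comparison is shown above. For large n, the divide-and-conquer algorithm (sort by x, recurse on halves, check the dividing strip) achieves O(n log n).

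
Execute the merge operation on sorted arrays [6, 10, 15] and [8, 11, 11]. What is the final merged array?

Merging process:

Compare 6 vs 8: take 6 from left. Merged: [6]
Compare 10 vs 8: take 8 from right. Merged: [6, 8]
Compare 10 vs 11: take 10 from left. Merged: [6, 8, 10]
Compare 15 vs 11: take 11 from right. Merged: [6, 8, 10, 11]
Compare 15 vs 11: take 11 from right. Merged: [6, 8, 10, 11, 11]
Append remaining from left: [15]. Merged: [6, 8, 10, 11, 11, 15]

Final merged array: [6, 8, 10, 11, 11, 15]
Total comparisons: 5

The merged array is [6, 8, 10, 11, 11, 15], requiring 5 comparisons. The merge step runs in O(n) time where n is the total number of elements.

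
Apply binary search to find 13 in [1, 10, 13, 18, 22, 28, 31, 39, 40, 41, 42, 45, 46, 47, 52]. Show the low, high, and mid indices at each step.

Binary search for 13 in [1, 10, 13, 18, 22, 28, 31, 39, 40, 41, 42, 45, 46, 47, 52]:

lo=0, hi=14, mid=7, arr[mid]=39 -> 39 > 13, search left half
lo=0, hi=6, mid=3, arr[mid]=18 -> 18 > 13, search left half
lo=0, hi=2, mid=1, arr[mid]=10 -> 10 < 13, search right half
lo=2, hi=2, mid=2, arr[mid]=13 -> Found target at index 2!

Binary search finds 13 at index 2 after 4 comparisons. The search repeatedly halves the search space by comparing with the middle element.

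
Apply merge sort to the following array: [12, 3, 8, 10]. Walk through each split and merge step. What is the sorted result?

Merge sort trace:

Split: [12, 3, 8, 10] -> [12, 3] and [8, 10]
  Split: [12, 3] -> [12] and [3]
  Merge: [12] + [3] -> [3, 12]
  Split: [8, 10] -> [8] and [10]
  Merge: [8] + [10] -> [8, 10]
Merge: [3, 12] + [8, 10] -> [3, 8, 10, 12]

Final sorted array: [3, 8, 10, 12]

The merge sort proceeds by recursively splitting the array and merging sorted halves.
After all merges, the sorted array is [3, 8, 10, 12].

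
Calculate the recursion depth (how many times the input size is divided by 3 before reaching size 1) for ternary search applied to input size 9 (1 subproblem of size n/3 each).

For divide and conquer with division factor 3:

Problem sizes at each level:
Level 0: 9
Level 1: 3
Level 2: 1

The root is level 0 and the size-1 base case is level 2 (the tree spans levels 0 through 2, i.e. 3 levels counting the root), so the depth is the number of divisions: log_3(9) = 2

The recursion tree depth is log_3(9) = 2. At each level, the problem size is divided by 3, so it takes 2 divisions to reduce to a base case of size 1. The algorithm makes 1 recursive call at each level.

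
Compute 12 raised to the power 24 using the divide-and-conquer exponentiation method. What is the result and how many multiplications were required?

Computing 12^24 by squaring (build up from 12^1; each line after the first costs one multiplication):

12^1 = 12
12^2 = (12^1)^2 = 12^2 = 144
12^3 = 12 * 12^2 = 12 * 144 = 1728
12^6 = (12^3)^2 = 1728^2 = 2985984
12^12 = (12^6)^2 = 2985984^2 = 8916100448256
12^24 = (12^12)^2 = 8916100448256^2 = 79496847203390844133441536

Result: 79496847203390844133441536
Multiplications needed: 5 (5 lines after 12^1)

12^24 = 79496847203390844133441536. Using exponentiation by squaring, this requires 5 multiplications. The key idea: if the exponent is even, square the half-power; if odd, multiply by the base once.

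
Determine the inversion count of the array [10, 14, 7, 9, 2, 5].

Finding inversions in [10, 14, 7, 9, 2, 5]:

(0, 2): arr[0]=10 > arr[2]=7
(0, 3): arr[0]=10 > arr[3]=9
(0, 4): arr[0]=10 > arr[4]=2
(0, 5): arr[0]=10 > arr[5]=5
(1, 2): arr[1]=14 > arr[2]=7
(1, 3): arr[1]=14 > arr[3]=9
(1, 4): arr[1]=14 > arr[4]=2
(1, 5): arr[1]=14 > arr[5]=5
(2, 4): arr[2]=7 > arr[4]=2
(2, 5): arr[2]=7 > arr[5]=5
(3, 4): arr[3]=9 > arr[4]=2
(3, 5): arr[3]=9 > arr[5]=5

Total inversions: 12

The array has 12 inversion(s): (0,2), (0,3), (0,4), (0,5), (1,2), (1,3), (1,4), (1,5), (2,4), (2,5), (3,4), (3,5). Each pair (i,j) satisfies i < j and arr[i] > arr[j].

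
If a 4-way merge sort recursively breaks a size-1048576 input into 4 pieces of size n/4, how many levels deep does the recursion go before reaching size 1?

For divide and conquer with division factor 4:

Problem sizes at each level:
Level 0: 1048576
Level 1: 262144
Level 2: 65536
Level 3: 16384
Level 4: 4096
Level 5: 1024
Level 6: 256
Level 7: 64
Level 8: 16
Level 9: 4
Level 10: 1

The root is level 0 and the size-1 base case is level 10 (the tree spans levels 0 through 10, i.e. 11 levels counting the root), so the depth is the number of divisions: log_4(1048576) = 10

The recursion tree depth is log_4(1048576) = 10. At each level, the problem size is divided by 4, so it takes 10 divisions to reduce to a base case of size 1. The algorithm makes 4 recursive calls at each level.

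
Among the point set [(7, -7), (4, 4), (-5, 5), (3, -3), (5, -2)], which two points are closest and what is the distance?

Computing all pairwise distances among 5 points:

d((7, -7), (4, 4)) = 11.4018
d((7, -7), (-5, 5)) = 16.9706
d((7, -7), (3, -3)) = 5.6569
d((7, -7), (5, -2)) = 5.3852
d((4, 4), (-5, 5)) = 9.0554
d((4, 4), (3, -3)) = 7.0711
d((4, 4), (5, -2)) = 6.0828
d((-5, 5), (3, -3)) = 11.3137
d((-5, 5), (5, -2)) = 12.2066
d((3, -3), (5, -2)) = 2.2361 <-- minimum

Closest pair: (3, -3) and (5, -2) with distance 2.2361

The closest pair is (3, -3) and (5, -2) with Euclidean distance 2.2361. For 5 points, brute-force pairwise comparison is shown above. For large n, the divide-and-conquer algorithm (sort by x, recurse on halves, check the dividing strip) achieves O(n log n).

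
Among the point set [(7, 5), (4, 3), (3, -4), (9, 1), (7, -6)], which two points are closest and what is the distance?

Computing all pairwise distances among 5 points:

d((7, 5), (4, 3)) = 3.6056 <-- minimum
d((7, 5), (3, -4)) = 9.8489
d((7, 5), (9, 1)) = 4.4721
d((7, 5), (7, -6)) = 11.0
d((4, 3), (3, -4)) = 7.0711
d((4, 3), (9, 1)) = 5.3852
d((4, 3), (7, -6)) = 9.4868
d((3, -4), (9, 1)) = 7.8102
d((3, -4), (7, -6)) = 4.4721
d((9, 1), (7, -6)) = 7.2801

Closest pair: (7, 5) and (4, 3) with distance 3.6056

The closest pair is (7, 5) and (4, 3) with Euclidean distance 3.6056. For 5 points, brute-force pairwise comparison is shown above. For large n, the divide-and-conquer algorithm (sort by x, recurse on halves, check the dividing strip) achieves O(n log n).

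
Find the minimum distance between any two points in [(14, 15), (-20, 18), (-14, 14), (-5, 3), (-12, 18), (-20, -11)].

Computing all pairwise distances among 6 points:

d((14, 15), (-20, 18)) = 34.1321
d((14, 15), (-14, 14)) = 28.0179
d((14, 15), (-5, 3)) = 22.4722
d((14, 15), (-12, 18)) = 26.1725
d((14, 15), (-20, -11)) = 42.8019
d((-20, 18), (-14, 14)) = 7.2111
d((-20, 18), (-5, 3)) = 21.2132
d((-20, 18), (-12, 18)) = 8.0
d((-20, 18), (-20, -11)) = 29.0
d((-14, 14), (-5, 3)) = 14.2127
d((-14, 14), (-12, 18)) = 4.4721 <-- minimum
d((-14, 14), (-20, -11)) = 25.7099
d((-5, 3), (-12, 18)) = 16.5529
d((-5, 3), (-20, -11)) = 20.5183
d((-12, 18), (-20, -11)) = 30.0832

Closest pair: (-14, 14) and (-12, 18) with distance 4.4721

The closest pair is (-14, 14) and (-12, 18) with Euclidean distance 4.4721. For 6 points, brute-force pairwise comparison is shown above. For large n, the divide-and-conquer algorithm (sort by x, recurse on halves, check the dividing strip) achieves O(n log n).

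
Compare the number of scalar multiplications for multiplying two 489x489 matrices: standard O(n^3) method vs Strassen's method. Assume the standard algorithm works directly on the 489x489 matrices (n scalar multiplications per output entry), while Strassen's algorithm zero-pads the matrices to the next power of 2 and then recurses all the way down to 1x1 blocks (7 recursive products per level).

Matrix multiplication for 489x489 matrices:

Strassen's algorithm requires power-of-2 dimensions. Pad 489x489 to 512x512 (next power of 2).

Standard algorithm: 489^3 = 116930169 multiplications
Strassen's algorithm: 7^(log2(512)) = 7^9 = 40353607 multiplications
Savings: 116930169 - 40353607 = 76576562 multiplications

Standard: 116930169 multiplications (489^3). Strassen: 40353607 multiplications (7^9, after padding to 512x512). Strassen reduces 8 recursive multiplications to 7 at each level.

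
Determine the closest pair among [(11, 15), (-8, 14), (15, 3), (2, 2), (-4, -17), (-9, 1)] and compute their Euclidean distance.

Computing all pairwise distances among 6 points:

d((11, 15), (-8, 14)) = 19.0263
d((11, 15), (15, 3)) = 12.6491
d((11, 15), (2, 2)) = 15.8114
d((11, 15), (-4, -17)) = 35.3412
d((11, 15), (-9, 1)) = 24.4131
d((-8, 14), (15, 3)) = 25.4951
d((-8, 14), (2, 2)) = 15.6205
d((-8, 14), (-4, -17)) = 31.257
d((-8, 14), (-9, 1)) = 13.0384
d((15, 3), (2, 2)) = 13.0384
d((15, 3), (-4, -17)) = 27.5862
d((15, 3), (-9, 1)) = 24.0832
d((2, 2), (-4, -17)) = 19.9249
d((2, 2), (-9, 1)) = 11.0454 <-- minimum
d((-4, -17), (-9, 1)) = 18.6815

Closest pair: (2, 2) and (-9, 1) with distance 11.0454

The closest pair is (2, 2) and (-9, 1) with Euclidean distance 11.0454. For 6 points, brute-force pairwise comparison is shown above. For large n, the divide-and-conquer algorithm (sort by x, recurse on halves, check the dividing strip) achieves O(n log n).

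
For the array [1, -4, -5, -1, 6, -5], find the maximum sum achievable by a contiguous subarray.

Using Kadane's algorithm on [1, -4, -5, -1, 6, -5]:

Scanning through the array:
Position 1 (value -4): max_ending_here = -3, max_so_far = 1
Position 2 (value -5): max_ending_here = -5, max_so_far = 1
Position 3 (value -1): max_ending_here = -1, max_so_far = 1
Position 4 (value 6): max_ending_here = 6, max_so_far = 6
Position 5 (value -5): max_ending_here = 1, max_so_far = 6

Maximum subarray: [6]
Maximum sum: 6

The maximum subarray is [6] with sum 6. This subarray runs from index 4 to index 4.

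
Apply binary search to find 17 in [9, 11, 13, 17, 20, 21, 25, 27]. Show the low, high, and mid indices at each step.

Binary search for 17 in [9, 11, 13, 17, 20, 21, 25, 27]:

lo=0, hi=7, mid=3, arr[mid]=17 -> Found target at index 3!

Binary search finds 17 at index 3 after 1 comparisons. The search repeatedly halves the search space by comparing with the middle element.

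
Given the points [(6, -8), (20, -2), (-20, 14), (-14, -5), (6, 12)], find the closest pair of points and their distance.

Computing all pairwise distances among 5 points:

d((6, -8), (20, -2)) = 15.2315 <-- minimum
d((6, -8), (-20, 14)) = 34.0588
d((6, -8), (-14, -5)) = 20.2237
d((6, -8), (6, 12)) = 20.0
d((20, -2), (-20, 14)) = 43.0813
d((20, -2), (-14, -5)) = 34.1321
d((20, -2), (6, 12)) = 19.799
d((-20, 14), (-14, -5)) = 19.9249
d((-20, 14), (6, 12)) = 26.0768
d((-14, -5), (6, 12)) = 26.2488

Closest pair: (6, -8) and (20, -2) with distance 15.2315

The closest pair is (6, -8) and (20, -2) with Euclidean distance 15.2315. For 5 points, brute-force pairwise comparison is shown above. For large n, the divide-and-conquer algorithm (sort by x, recurse on halves, check the dividing strip) achieves O(n log n).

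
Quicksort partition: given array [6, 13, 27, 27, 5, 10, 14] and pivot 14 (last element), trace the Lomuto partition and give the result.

Lomuto partition with pivot = 14:

Initial array: [6, 13, 27, 27, 5, 10, 14]

arr[0]=6 <= 14: swap with position 0, array becomes [6, 13, 27, 27, 5, 10, 14]
arr[1]=13 <= 14: swap with position 1, array becomes [6, 13, 27, 27, 5, 10, 14]
arr[2]=27 > 14: no swap
arr[3]=27 > 14: no swap
arr[4]=5 <= 14: swap with position 2, array becomes [6, 13, 5, 27, 27, 10, 14]
arr[5]=10 <= 14: swap with position 3, array becomes [6, 13, 5, 10, 27, 27, 14]

Place pivot at position 4: [6, 13, 5, 10, 14, 27, 27]
Pivot position: 4

After partitioning with pivot 14, the array becomes [6, 13, 5, 10, 14, 27, 27]. The pivot is placed at index 4. All elements to the left of the pivot are <= 14, and all elements to the right are > 14.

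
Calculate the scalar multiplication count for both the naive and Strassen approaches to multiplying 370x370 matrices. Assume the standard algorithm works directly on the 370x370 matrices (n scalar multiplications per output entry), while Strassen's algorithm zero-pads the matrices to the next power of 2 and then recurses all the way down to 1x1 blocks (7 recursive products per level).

Matrix multiplication for 370x370 matrices:

Strassen's algorithm requires power-of-2 dimensions. Pad 370x370 to 512x512 (next power of 2).

Standard algorithm: 370^3 = 50653000 multiplications
Strassen's algorithm: 7^(log2(512)) = 7^9 = 40353607 multiplications
Savings: 50653000 - 40353607 = 10299393 multiplications

Standard: 50653000 multiplications (370^3). Strassen: 40353607 multiplications (7^9, after padding to 512x512). Strassen reduces 8 recursive multiplications to 7 at each level.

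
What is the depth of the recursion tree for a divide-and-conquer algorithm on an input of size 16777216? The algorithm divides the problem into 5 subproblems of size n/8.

For divide and conquer with division factor 8:

Problem sizes at each level:
Level 0: 16777216
Level 1: 2097152
Level 2: 262144
Level 3: 32768
Level 4: 4096
Level 5: 512
Level 6: 64
Level 7: 8
Level 8: 1

The root is level 0 and the size-1 base case is level 8 (the tree spans levels 0 through 8, i.e. 9 levels counting the root), so the depth is the number of divisions: log_8(16777216) = 8

The recursion tree depth is log_8(16777216) = 8. At each level, the problem size is divided by 8, so it takes 8 divisions to reduce to a base case of size 1. The algorithm makes 5 recursive calls at each level.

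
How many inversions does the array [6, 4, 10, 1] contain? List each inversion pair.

Finding inversions in [6, 4, 10, 1]:

(0, 1): arr[0]=6 > arr[1]=4
(0, 3): arr[0]=6 > arr[3]=1
(1, 3): arr[1]=4 > arr[3]=1
(2, 3): arr[2]=10 > arr[3]=1

Total inversions: 4

The array has 4 inversion(s): (0,1), (0,3), (1,3), (2,3). Each pair (i,j) satisfies i < j and arr[i] > arr[j].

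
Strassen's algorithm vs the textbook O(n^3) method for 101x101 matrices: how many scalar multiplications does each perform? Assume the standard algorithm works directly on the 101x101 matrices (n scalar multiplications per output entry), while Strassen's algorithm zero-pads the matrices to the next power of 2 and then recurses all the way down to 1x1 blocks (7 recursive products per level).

Matrix multiplication for 101x101 matrices:

Strassen's algorithm requires power-of-2 dimensions. Pad 101x101 to 128x128 (next power of 2).

Standard algorithm: 101^3 = 1030301 multiplications
Strassen's algorithm: 7^(log2(128)) = 7^7 = 823543 multiplications
Savings: 1030301 - 823543 = 206758 multiplications

Standard: 1030301 multiplications (101^3). Strassen: 823543 multiplications (7^7, after padding to 128x128). Strassen reduces 8 recursive multiplications to 7 at each level.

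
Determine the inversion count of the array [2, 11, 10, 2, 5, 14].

Finding inversions in [2, 11, 10, 2, 5, 14]:

(1, 2): arr[1]=11 > arr[2]=10
(1, 3): arr[1]=11 > arr[3]=2
(1, 4): arr[1]=11 > arr[4]=5
(2, 3): arr[2]=10 > arr[3]=2
(2, 4): arr[2]=10 > arr[4]=5

Total inversions: 5

The array has 5 inversion(s): (1,2), (1,3), (1,4), (2,3), (2,4). Each pair (i,j) satisfies i < j and arr[i] > arr[j].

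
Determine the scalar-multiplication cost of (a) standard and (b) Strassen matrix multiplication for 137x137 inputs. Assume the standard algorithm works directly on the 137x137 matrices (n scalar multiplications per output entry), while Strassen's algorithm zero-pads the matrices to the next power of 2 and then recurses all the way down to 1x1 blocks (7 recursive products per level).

Matrix multiplication for 137x137 matrices:

Strassen's algorithm requires power-of-2 dimensions. Pad 137x137 to 256x256 (next power of 2).

Standard algorithm: 137^3 = 2571353 multiplications
Strassen's algorithm: 7^(log2(256)) = 7^8 = 5764801 multiplications
Difference: 2571353 - 5764801 = -3193448 (Strassen uses MORE here due to padding overhead — for small or just-over-power-of-2 n, padding can outweigh the per-level savings)

Standard: 2571353 multiplications (137^3). Strassen: 5764801 multiplications (7^8, after padding to 256x256). Strassen reduces 8 recursive multiplications to 7 at each level.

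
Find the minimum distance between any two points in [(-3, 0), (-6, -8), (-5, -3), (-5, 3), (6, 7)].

Computing all pairwise distances among 5 points:

d((-3, 0), (-6, -8)) = 8.544
d((-3, 0), (-5, -3)) = 3.6056 <-- minimum
d((-3, 0), (-5, 3)) = 3.6056 <-- minimum
d((-3, 0), (6, 7)) = 11.4018
d((-6, -8), (-5, -3)) = 5.099
d((-6, -8), (-5, 3)) = 11.0454
d((-6, -8), (6, 7)) = 19.2094
d((-5, -3), (-5, 3)) = 6.0
d((-5, -3), (6, 7)) = 14.8661
d((-5, 3), (6, 7)) = 11.7047

Minimum distance: 3.6056 (tie among 2 pairs: (-3, 0) and (-5, -3); (-3, 0) and (-5, 3))

The minimum Euclidean distance is 3.6056. There is a tie: 2 pairs achieve this minimum — (-3, 0) and (-5, -3); (-3, 0) and (-5, 3). Any of these is a valid closest pair. For 5 points, brute-force pairwise comparison is shown above. For large n, the divide-and-conquer algorithm (sort by x, recurse on halves, check the dividing strip) achieves O(n log n).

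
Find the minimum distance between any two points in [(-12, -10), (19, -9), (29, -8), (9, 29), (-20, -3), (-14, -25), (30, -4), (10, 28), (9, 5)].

Computing all pairwise distances among 9 points:

d((-12, -10), (19, -9)) = 31.0161
d((-12, -10), (29, -8)) = 41.0488
d((-12, -10), (9, 29)) = 44.2945
d((-12, -10), (-20, -3)) = 10.6301
d((-12, -10), (-14, -25)) = 15.1327
d((-12, -10), (30, -4)) = 42.4264
d((-12, -10), (10, 28)) = 43.909
d((-12, -10), (9, 5)) = 25.807
d((19, -9), (29, -8)) = 10.0499
d((19, -9), (9, 29)) = 39.2938
d((19, -9), (-20, -3)) = 39.4588
d((19, -9), (-14, -25)) = 36.6742
d((19, -9), (30, -4)) = 12.083
d((19, -9), (10, 28)) = 38.0789
d((19, -9), (9, 5)) = 17.2047
d((29, -8), (9, 29)) = 42.0595
d((29, -8), (-20, -3)) = 49.2544
d((29, -8), (-14, -25)) = 46.2385
d((29, -8), (30, -4)) = 4.1231
d((29, -8), (10, 28)) = 40.7063
d((29, -8), (9, 5)) = 23.8537
d((9, 29), (-20, -3)) = 43.1856
d((9, 29), (-14, -25)) = 58.6941
d((9, 29), (30, -4)) = 39.1152
d((9, 29), (10, 28)) = 1.4142 <-- minimum
d((9, 29), (9, 5)) = 24.0
d((-20, -3), (-14, -25)) = 22.8035
d((-20, -3), (30, -4)) = 50.01
d((-20, -3), (10, 28)) = 43.1393
d((-20, -3), (9, 5)) = 30.0832
d((-14, -25), (30, -4)) = 48.7545
d((-14, -25), (10, 28)) = 58.1808
d((-14, -25), (9, 5)) = 37.8021
d((30, -4), (10, 28)) = 37.7359
d((30, -4), (9, 5)) = 22.8473
d((10, 28), (9, 5)) = 23.0217

Closest pair: (9, 29) and (10, 28) with distance 1.4142

The closest pair is (9, 29) and (10, 28) with Euclidean distance 1.4142. For 9 points, brute-force pairwise comparison is shown above. For large n, the divide-and-conquer algorithm (sort by x, recurse on halves, check the dividing strip) achieves O(n log n).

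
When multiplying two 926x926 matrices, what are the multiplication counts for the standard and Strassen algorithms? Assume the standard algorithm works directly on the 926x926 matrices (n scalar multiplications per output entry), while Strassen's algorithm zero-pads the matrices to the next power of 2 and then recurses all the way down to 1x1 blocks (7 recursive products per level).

Matrix multiplication for 926x926 matrices:

Strassen's algorithm requires power-of-2 dimensions. Pad 926x926 to 1024x1024 (next power of 2).

Standard algorithm: 926^3 = 794022776 multiplications
Strassen's algorithm: 7^(log2(1024)) = 7^10 = 282475249 multiplications
Savings: 794022776 - 282475249 = 511547527 multiplications

Standard: 794022776 multiplications (926^3). Strassen: 282475249 multiplications (7^10, after padding to 1024x1024). Strassen reduces 8 recursive multiplications to 7 at each level.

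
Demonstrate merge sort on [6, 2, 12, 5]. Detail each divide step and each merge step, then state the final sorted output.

Merge sort trace:

Split: [6, 2, 12, 5] -> [6, 2] and [12, 5]
  Split: [6, 2] -> [6] and [2]
  Merge: [6] + [2] -> [2, 6]
  Split: [12, 5] -> [12] and [5]
  Merge: [12] + [5] -> [5, 12]
Merge: [2, 6] + [5, 12] -> [2, 5, 6, 12]

Final sorted array: [2, 5, 6, 12]

The merge sort proceeds by recursively splitting the array and merging sorted halves.
After all merges, the sorted array is [2, 5, 6, 12].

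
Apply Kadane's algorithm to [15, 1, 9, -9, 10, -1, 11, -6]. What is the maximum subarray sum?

Using Kadane's algorithm on [15, 1, 9, -9, 10, -1, 11, -6]:

Scanning through the array:
Position 1 (value 1): max_ending_here = 16, max_so_far = 16
Position 2 (value 9): max_ending_here = 25, max_so_far = 25
Position 3 (value -9): max_ending_here = 16, max_so_far = 25
Position 4 (value 10): max_ending_here = 26, max_so_far = 26
Position 5 (value -1): max_ending_here = 25, max_so_far = 26
Position 6 (value 11): max_ending_here = 36, max_so_far = 36
Position 7 (value -6): max_ending_here = 30, max_so_far = 36

Maximum subarray: [15, 1, 9, -9, 10, -1, 11]
Maximum sum: 36

The maximum subarray is [15, 1, 9, -9, 10, -1, 11] with sum 36. This subarray runs from index 0 to index 6.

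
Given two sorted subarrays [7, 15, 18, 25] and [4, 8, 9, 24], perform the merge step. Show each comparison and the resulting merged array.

Merging process:

Compare 7 vs 4: take 4 from right. Merged: [4]
Compare 7 vs 8: take 7 from left. Merged: [4, 7]
Compare 15 vs 8: take 8 from right. Merged: [4, 7, 8]
Compare 15 vs 9: take 9 from right. Merged: [4, 7, 8, 9]
Compare 15 vs 24: take 15 from left. Merged: [4, 7, 8, 9, 15]
Compare 18 vs 24: take 18 from left. Merged: [4, 7, 8, 9, 15, 18]
Compare 25 vs 24: take 24 from right. Merged: [4, 7, 8, 9, 15, 18, 24]
Append remaining from left: [25]. Merged: [4, 7, 8, 9, 15, 18, 24, 25]

Final merged array: [4, 7, 8, 9, 15, 18, 24, 25]
Total comparisons: 7

The merged array is [4, 7, 8, 9, 15, 18, 24, 25], requiring 7 comparisons. The merge step runs in O(n) time where n is the total number of elements.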